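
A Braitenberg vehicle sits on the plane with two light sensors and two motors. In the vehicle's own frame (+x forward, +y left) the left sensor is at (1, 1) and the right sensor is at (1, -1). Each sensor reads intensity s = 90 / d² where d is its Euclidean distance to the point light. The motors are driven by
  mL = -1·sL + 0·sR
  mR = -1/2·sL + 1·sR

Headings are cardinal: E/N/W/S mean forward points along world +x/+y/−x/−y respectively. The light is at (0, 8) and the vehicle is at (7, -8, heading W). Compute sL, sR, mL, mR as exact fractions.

left sensor world pos  = (6, -9); dL² = 325
right sensor world pos = (6, -7); dR² = 261
sL = 90/325 = 18/65
sR = 90/261 = 10/29
mL = -1·sL + 0·sR = -18/65
mR = -1/2·sL + 1·sR = 389/1885

18/65 10/29 -18/65 389/1885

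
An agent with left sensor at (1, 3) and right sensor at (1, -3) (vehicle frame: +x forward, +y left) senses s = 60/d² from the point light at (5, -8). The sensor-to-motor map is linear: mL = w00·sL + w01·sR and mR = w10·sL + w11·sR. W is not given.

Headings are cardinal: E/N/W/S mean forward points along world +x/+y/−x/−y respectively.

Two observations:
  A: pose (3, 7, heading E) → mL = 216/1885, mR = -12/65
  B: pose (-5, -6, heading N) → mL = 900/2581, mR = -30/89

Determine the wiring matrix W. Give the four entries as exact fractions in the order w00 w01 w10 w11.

-1/2 1/2 -1 0

obs A: pose=(3,7,E) → sL=12/65, sR=12/29, mL=216/1885, mR=-12/65
obs B: pose=(-5,-6,N) → sL=30/89, sR=30/29, mL=900/2581, mR=-30/89
sensor matrix S = [[12/65, 12/29], [30/89, 30/29]]; det S = 1728/33553
solve [mL_A; mL_B] = S·[w00; w01] and [mR_A; mR_B] = S·[w10; w11]:
  w00 = -1/2, w01 = 1/2, w10 = -1, w11 = 0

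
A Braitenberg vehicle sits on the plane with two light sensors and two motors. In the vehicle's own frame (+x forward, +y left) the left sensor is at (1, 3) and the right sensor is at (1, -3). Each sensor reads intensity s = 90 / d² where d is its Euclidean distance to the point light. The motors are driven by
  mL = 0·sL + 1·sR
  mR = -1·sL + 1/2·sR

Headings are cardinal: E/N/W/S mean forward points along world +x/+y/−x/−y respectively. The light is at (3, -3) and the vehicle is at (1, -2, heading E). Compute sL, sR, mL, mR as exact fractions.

left sensor world pos  = (2, 1); dL² = 17
right sensor world pos = (2, -5); dR² = 5
sL = 90/17 = 90/17
sR = 90/5 = 18
mL = 0·sL + 1·sR = 18
mR = -1·sL + 1/2·sR = 63/17

90/17 18 18 63/17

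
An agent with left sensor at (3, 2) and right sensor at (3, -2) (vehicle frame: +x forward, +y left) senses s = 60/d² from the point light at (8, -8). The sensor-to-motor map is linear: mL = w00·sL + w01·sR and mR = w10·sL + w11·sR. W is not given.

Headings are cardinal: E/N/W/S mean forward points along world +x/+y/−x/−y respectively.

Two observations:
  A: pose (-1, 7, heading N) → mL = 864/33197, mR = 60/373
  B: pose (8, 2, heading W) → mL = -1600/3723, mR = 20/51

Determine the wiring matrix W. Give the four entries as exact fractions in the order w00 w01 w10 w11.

obs A: pose=(-1,7,N) → sL=12/89, sR=60/373, mL=864/33197, mR=60/373
obs B: pose=(8,2,W) → sL=60/73, sR=20/51, mL=-1600/3723, mR=20/51
sensor matrix S = [[12/89, 60/373], [60/73, 20/51]]; det S = -3268480/41197477
solve [mL_A; mL_B] = S·[w00; w01] and [mR_A; mR_B] = S·[w10; w11]:
  w00 = -1, w01 = 1, w10 = 0, w11 = 1

-1 1 0 1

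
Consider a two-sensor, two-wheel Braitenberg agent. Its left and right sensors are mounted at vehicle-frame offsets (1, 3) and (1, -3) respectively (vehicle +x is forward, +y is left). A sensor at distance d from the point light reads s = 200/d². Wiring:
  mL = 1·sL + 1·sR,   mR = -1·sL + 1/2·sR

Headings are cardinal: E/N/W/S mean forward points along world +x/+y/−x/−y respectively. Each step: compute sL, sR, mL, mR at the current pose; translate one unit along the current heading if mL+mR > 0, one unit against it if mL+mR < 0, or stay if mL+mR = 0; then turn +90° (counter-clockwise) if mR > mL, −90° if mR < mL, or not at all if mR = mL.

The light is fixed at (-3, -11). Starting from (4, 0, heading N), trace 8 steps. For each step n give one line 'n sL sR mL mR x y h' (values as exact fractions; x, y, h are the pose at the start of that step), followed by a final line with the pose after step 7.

0 5/4 50/61 505/244 -205/244 4 0 N
1 200/289 40/29 17360/8381 -20/8381 4 1 E
2 100/121 100/73 19400/8833 -1250/8833 5 1 S
3 200/113 40/49 14320/5537 -7540/5537 5 0 W
4 5/4 50/61 505/244 -205/244 4 0 N
5 200/289 40/29 17360/8381 -20/8381 4 1 E
6 100/121 100/73 19400/8833 -1250/8833 5 1 S
7 200/113 40/49 14320/5537 -7540/5537 5 0 W
final 4 0 N

n=0: pose=(4,0,N); sL=5/4, sR=50/61; mL=505/244, mR=-205/244; mL+mR=75/61 → advance +1; mR−mL=-355/122 → turn -1·90°
n=1: pose=(4,1,E); sL=200/289, sR=40/29; mL=17360/8381, mR=-20/8381; mL+mR=60/29 → advance +1; mR−mL=-17380/8381 → turn -1·90°
n=2: pose=(5,1,S); sL=100/121, sR=100/73; mL=19400/8833, mR=-1250/8833; mL+mR=150/73 → advance +1; mR−mL=-20650/8833 → turn -1·90°
n=3: pose=(5,0,W); sL=200/113, sR=40/49; mL=14320/5537, mR=-7540/5537; mL+mR=60/49 → advance +1; mR−mL=-21860/5537 → turn -1·90°
n=4: pose=(4,0,N); sL=5/4, sR=50/61; mL=505/244, mR=-205/244; mL+mR=75/61 → advance +1; mR−mL=-355/122 → turn -1·90°
n=5: pose=(4,1,E); sL=200/289, sR=40/29; mL=17360/8381, mR=-20/8381; mL+mR=60/29 → advance +1; mR−mL=-17380/8381 → turn -1·90°
n=6: pose=(5,1,S); sL=100/121, sR=100/73; mL=19400/8833, mR=-1250/8833; mL+mR=150/73 → advance +1; mR−mL=-20650/8833 → turn -1·90°
n=7: pose=(5,0,W); sL=200/113, sR=40/49; mL=14320/5537, mR=-7540/5537; mL+mR=60/49 → advance +1; mR−mL=-21860/5537 → turn -1·90°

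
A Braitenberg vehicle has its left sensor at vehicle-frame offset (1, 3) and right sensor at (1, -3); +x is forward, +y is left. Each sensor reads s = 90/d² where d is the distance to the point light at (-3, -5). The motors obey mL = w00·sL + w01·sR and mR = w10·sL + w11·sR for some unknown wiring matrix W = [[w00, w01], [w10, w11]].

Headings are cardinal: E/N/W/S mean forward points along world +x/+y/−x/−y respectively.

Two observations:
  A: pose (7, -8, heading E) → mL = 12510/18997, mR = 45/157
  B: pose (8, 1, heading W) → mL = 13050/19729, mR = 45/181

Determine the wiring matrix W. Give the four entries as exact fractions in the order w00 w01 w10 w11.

1/2 1/2 0 1/2

obs A: pose=(7,-8,E) → sL=90/121, sR=90/157, mL=12510/18997, mR=45/157
obs B: pose=(8,1,W) → sL=90/109, sR=90/181, mL=13050/19729, mR=45/181
sensor matrix S = [[90/121, 90/157], [90/109, 90/181]]; det S = -38782800/374791813
solve [mL_A; mL_B] = S·[w00; w01] and [mR_A; mR_B] = S·[w10; w11]:
  w00 = 1/2, w01 = 1/2, w10 = 0, w11 = 1/2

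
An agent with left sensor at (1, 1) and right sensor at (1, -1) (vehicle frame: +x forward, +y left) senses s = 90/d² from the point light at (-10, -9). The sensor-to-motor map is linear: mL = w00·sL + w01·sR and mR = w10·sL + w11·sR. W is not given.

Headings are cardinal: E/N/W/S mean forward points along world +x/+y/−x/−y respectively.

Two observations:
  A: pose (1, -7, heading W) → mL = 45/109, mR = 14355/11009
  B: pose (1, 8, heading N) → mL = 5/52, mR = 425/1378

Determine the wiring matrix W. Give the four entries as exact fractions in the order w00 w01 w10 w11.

0 1/2 1 1/2

obs A: pose=(1,-7,W) → sL=90/101, sR=90/109, mL=45/109, mR=14355/11009
obs B: pose=(1,8,N) → sL=45/212, sR=5/26, mL=5/52, mR=425/1378
sensor matrix S = [[90/101, 90/109], [45/212, 5/26]]; det S = -59175/15170402
solve [mL_A; mL_B] = S·[w00; w01] and [mR_A; mR_B] = S·[w10; w11]:
  w00 = 0, w01 = 1/2, w10 = 1, w11 = 1/2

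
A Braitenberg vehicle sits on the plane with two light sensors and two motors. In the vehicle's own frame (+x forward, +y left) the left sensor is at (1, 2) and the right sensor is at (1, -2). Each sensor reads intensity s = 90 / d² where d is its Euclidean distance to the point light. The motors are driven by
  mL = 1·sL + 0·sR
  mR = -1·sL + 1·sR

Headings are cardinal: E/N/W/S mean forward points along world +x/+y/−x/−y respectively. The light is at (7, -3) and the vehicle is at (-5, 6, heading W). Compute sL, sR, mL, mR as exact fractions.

left sensor world pos  = (-6, 4); dL² = 218
right sensor world pos = (-6, 8); dR² = 290
sL = 90/218 = 45/109
sR = 90/290 = 9/29
mL = 1·sL + 0·sR = 45/109
mR = -1·sL + 1·sR = -324/3161

45/109 9/29 45/109 -324/3161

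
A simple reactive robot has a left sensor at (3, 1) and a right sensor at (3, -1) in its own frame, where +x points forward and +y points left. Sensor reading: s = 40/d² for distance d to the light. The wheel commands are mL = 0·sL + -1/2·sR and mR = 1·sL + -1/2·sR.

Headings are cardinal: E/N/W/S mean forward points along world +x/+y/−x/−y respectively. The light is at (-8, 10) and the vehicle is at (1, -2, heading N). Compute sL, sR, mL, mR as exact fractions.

left sensor world pos  = (0, 1); dL² = 145
right sensor world pos = (2, 1); dR² = 181
sL = 40/145 = 8/29
sR = 40/181 = 40/181
mL = 0·sL + -1/2·sR = -20/181
mR = 1·sL + -1/2·sR = 868/5249

8/29 40/181 -20/181 868/5249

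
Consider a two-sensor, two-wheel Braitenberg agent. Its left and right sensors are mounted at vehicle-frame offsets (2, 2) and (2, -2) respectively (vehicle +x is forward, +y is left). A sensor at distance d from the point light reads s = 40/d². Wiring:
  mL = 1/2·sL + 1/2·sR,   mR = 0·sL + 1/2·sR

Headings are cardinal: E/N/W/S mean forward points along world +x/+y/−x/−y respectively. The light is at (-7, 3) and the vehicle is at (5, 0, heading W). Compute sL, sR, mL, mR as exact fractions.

8/25 40/101 904/2525 20/101

left sensor world pos  = (3, -2); dL² = 125
right sensor world pos = (3, 2); dR² = 101
sL = 40/125 = 8/25
sR = 40/101 = 40/101
mL = 1/2·sL + 1/2·sR = 904/2525
mR = 0·sL + 1/2·sR = 20/101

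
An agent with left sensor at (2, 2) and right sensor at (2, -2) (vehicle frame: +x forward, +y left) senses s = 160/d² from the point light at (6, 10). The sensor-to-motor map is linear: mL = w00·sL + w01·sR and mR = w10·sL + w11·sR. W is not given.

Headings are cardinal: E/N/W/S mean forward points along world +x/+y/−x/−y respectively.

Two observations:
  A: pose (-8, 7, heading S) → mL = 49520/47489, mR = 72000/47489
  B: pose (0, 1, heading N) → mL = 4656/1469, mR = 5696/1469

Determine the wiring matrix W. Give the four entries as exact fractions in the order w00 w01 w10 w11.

1/2 1 1 1

obs A: pose=(-8,7,S) → sL=160/169, sR=160/281, mL=49520/47489, mR=72000/47489
obs B: pose=(0,1,N) → sL=160/113, sR=32/13, mL=4656/1469, mR=5696/1469
sensor matrix S = [[160/169, 160/281], [160/113, 32/13]]; det S = 106332160/69761341
solve [mL_A; mL_B] = S·[w00; w01] and [mR_A; mR_B] = S·[w10; w11]:
  w00 = 1/2, w01 = 1, w10 = 1, w11 = 1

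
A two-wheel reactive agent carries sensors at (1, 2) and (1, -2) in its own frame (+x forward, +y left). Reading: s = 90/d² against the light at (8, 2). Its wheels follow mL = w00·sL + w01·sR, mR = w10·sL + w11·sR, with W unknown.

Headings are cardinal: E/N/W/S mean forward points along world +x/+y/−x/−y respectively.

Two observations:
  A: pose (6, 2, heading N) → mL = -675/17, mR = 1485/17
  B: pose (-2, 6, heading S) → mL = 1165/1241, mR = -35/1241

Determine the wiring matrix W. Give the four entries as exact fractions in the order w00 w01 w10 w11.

obs A: pose=(6,2,N) → sL=90/17, sR=90, mL=-675/17, mR=1485/17
obs B: pose=(-2,6,S) → sL=90/73, sR=10/17, mL=1165/1241, mR=-35/1241
sensor matrix S = [[90/17, 90], [90/73, 10/17]]; det S = -2275200/21097
solve [mL_A; mL_B] = S·[w00; w01] and [mR_A; mR_B] = S·[w10; w11]:
  w00 = 1, w01 = -1/2, w10 = -1/2, w11 = 1

1 -1/2 -1/2 1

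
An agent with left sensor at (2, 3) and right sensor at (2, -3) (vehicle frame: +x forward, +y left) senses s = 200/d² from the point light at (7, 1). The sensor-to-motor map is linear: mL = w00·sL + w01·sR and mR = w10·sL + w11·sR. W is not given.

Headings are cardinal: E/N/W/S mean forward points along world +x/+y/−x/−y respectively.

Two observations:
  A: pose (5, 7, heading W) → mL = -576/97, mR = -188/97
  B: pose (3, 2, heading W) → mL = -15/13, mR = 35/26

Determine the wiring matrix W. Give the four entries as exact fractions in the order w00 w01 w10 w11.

-1 1 -1/2 1

obs A: pose=(5,7,W) → sL=8, sR=200/97, mL=-576/97, mR=-188/97
obs B: pose=(3,2,W) → sL=5, sR=50/13, mL=-15/13, mR=35/26
sensor matrix S = [[8, 200/97], [5, 50/13]]; det S = 25800/1261
solve [mL_A; mL_B] = S·[w00; w01] and [mR_A; mR_B] = S·[w10; w11]:
  w00 = -1, w01 = 1, w10 = -1/2, w11 = 1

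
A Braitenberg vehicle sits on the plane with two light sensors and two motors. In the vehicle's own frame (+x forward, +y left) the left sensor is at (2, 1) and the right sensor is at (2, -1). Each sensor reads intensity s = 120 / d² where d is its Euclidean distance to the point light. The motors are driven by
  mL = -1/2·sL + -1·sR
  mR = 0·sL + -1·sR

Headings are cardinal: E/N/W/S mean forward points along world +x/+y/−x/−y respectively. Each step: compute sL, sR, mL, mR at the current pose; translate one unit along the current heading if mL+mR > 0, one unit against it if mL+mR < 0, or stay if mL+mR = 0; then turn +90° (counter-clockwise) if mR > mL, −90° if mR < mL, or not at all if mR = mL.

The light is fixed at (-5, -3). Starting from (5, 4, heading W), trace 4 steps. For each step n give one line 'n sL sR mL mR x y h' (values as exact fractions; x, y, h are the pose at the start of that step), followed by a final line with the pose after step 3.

n=0: pose=(5,4,W); sL=6/5, sR=15/16; mL=-123/80, mR=-15/16; mL+mR=-99/40 → advance -1; mR−mL=3/5 → turn +1·90°
n=1: pose=(6,4,S); sL=120/169, sR=24/25; mL=-5556/4225, mR=-24/25; mL+mR=-9612/4225 → advance -1; mR−mL=60/169 → turn +1·90°
n=2: pose=(6,5,E); sL=12/25, sR=60/109; mL=-2154/2725, mR=-60/109; mL+mR=-3654/2725 → advance -1; mR−mL=6/25 → turn +1·90°
n=3: pose=(5,5,N); sL=120/181, sR=120/221; mL=-34980/40001, mR=-120/221; mL+mR=-56700/40001 → advance -1; mR−mL=60/181 → turn +1·90°

0 6/5 15/16 -123/80 -15/16 5 4 W
1 120/169 24/25 -5556/4225 -24/25 6 4 S
2 12/25 60/109 -2154/2725 -60/109 6 5 E
3 120/181 120/221 -34980/40001 -120/221 5 5 N
final 5 4 W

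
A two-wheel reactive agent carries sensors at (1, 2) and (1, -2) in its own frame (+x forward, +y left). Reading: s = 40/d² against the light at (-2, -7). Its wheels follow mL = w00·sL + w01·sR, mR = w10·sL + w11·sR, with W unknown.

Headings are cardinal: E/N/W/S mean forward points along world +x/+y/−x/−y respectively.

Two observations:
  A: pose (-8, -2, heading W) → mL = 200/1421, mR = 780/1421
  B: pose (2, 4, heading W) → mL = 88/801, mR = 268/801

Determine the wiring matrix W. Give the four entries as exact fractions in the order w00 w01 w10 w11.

1/2 -1/2 1/2 1/2

obs A: pose=(-8,-2,W) → sL=20/29, sR=20/49, mL=200/1421, mR=780/1421
obs B: pose=(2,4,W) → sL=4/9, sR=20/89, mL=88/801, mR=268/801
sensor matrix S = [[20/29, 20/49], [4/9, 20/89]]; det S = -30080/1138221
solve [mL_A; mL_B] = S·[w00; w01] and [mR_A; mR_B] = S·[w10; w11]:
  w00 = 1/2, w01 = -1/2, w10 = 1/2, w11 = 1/2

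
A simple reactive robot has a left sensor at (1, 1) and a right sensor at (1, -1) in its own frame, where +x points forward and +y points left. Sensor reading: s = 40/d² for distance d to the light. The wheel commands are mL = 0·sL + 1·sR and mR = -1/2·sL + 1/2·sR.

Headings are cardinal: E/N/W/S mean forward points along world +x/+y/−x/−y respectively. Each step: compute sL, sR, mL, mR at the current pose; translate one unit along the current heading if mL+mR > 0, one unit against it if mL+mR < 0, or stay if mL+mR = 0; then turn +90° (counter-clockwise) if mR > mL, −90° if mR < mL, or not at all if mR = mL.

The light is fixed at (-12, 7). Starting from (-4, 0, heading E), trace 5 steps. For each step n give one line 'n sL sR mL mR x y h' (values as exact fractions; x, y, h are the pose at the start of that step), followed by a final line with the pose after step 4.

0 40/117 8/29 8/29 -112/3393 -4 0 E
1 10/41 5/16 5/16 45/1312 -3 0 S
2 8/29 40/113 40/113 128/3277 -3 -1 W
3 20/49 4/13 4/13 -32/637 -4 -1 N
4 40/117 8/29 8/29 -112/3393 -4 0 E
final -3 0 S

n=0: pose=(-4,0,E); sL=40/117, sR=8/29; mL=8/29, mR=-112/3393; mL+mR=824/3393 → advance +1; mR−mL=-1048/3393 → turn -1·90°
n=1: pose=(-3,0,S); sL=10/41, sR=5/16; mL=5/16, mR=45/1312; mL+mR=455/1312 → advance +1; mR−mL=-365/1312 → turn -1·90°
n=2: pose=(-3,-1,W); sL=8/29, sR=40/113; mL=40/113, mR=128/3277; mL+mR=1288/3277 → advance +1; mR−mL=-1032/3277 → turn -1·90°
n=3: pose=(-4,-1,N); sL=20/49, sR=4/13; mL=4/13, mR=-32/637; mL+mR=164/637 → advance +1; mR−mL=-228/637 → turn -1·90°
n=4: pose=(-4,0,E); sL=40/117, sR=8/29; mL=8/29, mR=-112/3393; mL+mR=824/3393 → advance +1; mR−mL=-1048/3393 → turn -1·90°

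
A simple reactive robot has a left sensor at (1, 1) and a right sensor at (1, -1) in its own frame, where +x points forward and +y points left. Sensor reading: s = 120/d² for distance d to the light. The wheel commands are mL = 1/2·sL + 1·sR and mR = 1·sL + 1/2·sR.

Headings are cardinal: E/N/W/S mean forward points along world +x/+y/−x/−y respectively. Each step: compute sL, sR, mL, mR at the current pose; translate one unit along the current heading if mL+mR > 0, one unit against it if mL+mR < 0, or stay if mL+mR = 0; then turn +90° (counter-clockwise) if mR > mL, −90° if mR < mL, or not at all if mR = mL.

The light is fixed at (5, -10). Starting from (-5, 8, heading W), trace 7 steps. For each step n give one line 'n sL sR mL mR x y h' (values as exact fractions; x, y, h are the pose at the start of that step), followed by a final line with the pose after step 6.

n=0: pose=(-5,8,W); sL=12/41, sR=60/241; mL=3906/9881, mR=4122/9881; mL+mR=8028/9881 → advance +1; mR−mL=216/9881 → turn +1·90°
n=1: pose=(-6,8,S); sL=120/389, sR=120/433; mL=72660/168437, mR=75300/168437; mL+mR=147960/168437 → advance +1; mR−mL=2640/168437 → turn +1·90°
n=2: pose=(-6,7,E); sL=15/53, sR=30/89; mL=4515/9434, mR=2130/4717; mL+mR=8775/9434 → advance +1; mR−mL=-255/9434 → turn -1·90°
n=3: pose=(-5,7,S); sL=120/337, sR=120/377; mL=63060/127049, mR=65460/127049; mL+mR=128520/127049 → advance +1; mR−mL=2400/127049 → turn +1·90°
n=4: pose=(-5,6,E); sL=12/37, sR=20/51; mL=1046/1887, mR=982/1887; mL+mR=676/629 → advance +1; mR−mL=-64/1887 → turn -1·90°
n=5: pose=(-4,6,S); sL=120/289, sR=24/65; mL=10836/18785, mR=11268/18785; mL+mR=22104/18785 → advance +1; mR−mL=432/18785 → turn +1·90°
n=6: pose=(-4,5,E); sL=3/8, sR=6/13; mL=135/208, mR=63/104; mL+mR=261/208 → advance +1; mR−mL=-9/208 → turn -1·90°

0 12/41 60/241 3906/9881 4122/9881 -5 8 W
1 120/389 120/433 72660/168437 75300/168437 -6 8 S
2 15/53 30/89 4515/9434 2130/4717 -6 7 E
3 120/337 120/377 63060/127049 65460/127049 -5 7 S
4 12/37 20/51 1046/1887 982/1887 -5 6 E
5 120/289 24/65 10836/18785 11268/18785 -4 6 S
6 3/8 6/13 135/208 63/104 -4 5 E
final -3 5 S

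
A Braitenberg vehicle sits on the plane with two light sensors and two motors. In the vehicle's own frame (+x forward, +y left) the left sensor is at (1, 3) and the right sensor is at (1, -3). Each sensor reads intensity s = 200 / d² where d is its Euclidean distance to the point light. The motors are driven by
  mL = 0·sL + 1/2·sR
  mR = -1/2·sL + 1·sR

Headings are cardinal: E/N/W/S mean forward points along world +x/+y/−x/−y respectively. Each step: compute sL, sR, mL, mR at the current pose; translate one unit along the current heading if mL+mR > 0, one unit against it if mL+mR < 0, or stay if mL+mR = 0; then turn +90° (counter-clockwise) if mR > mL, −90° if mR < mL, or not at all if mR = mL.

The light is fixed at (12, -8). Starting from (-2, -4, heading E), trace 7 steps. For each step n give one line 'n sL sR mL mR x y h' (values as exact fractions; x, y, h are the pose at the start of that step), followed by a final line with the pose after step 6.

n=0: pose=(-2,-4,E); sL=100/109, sR=20/17; mL=10/17, mR=1330/1853; mL+mR=2420/1853 → advance +1; mR−mL=240/1853 → turn +1·90°
n=1: pose=(-1,-4,N); sL=200/281, sR=8/5; mL=4/5, mR=1748/1405; mL+mR=2872/1405 → advance +1; mR−mL=624/1405 → turn +1·90°
n=2: pose=(-1,-3,W); sL=1, sR=10/13; mL=5/13, mR=7/26; mL+mR=17/26 → advance +1; mR−mL=-3/26 → turn -1·90°
n=3: pose=(-2,-3,N); sL=8/13, sR=200/157; mL=100/157, mR=1972/2041; mL+mR=3272/2041 → advance +1; mR−mL=672/2041 → turn +1·90°
n=4: pose=(-2,-2,W); sL=100/117, sR=100/153; mL=50/153, mR=50/221; mL+mR=1100/1989 → advance +1; mR−mL=-200/1989 → turn -1·90°
n=5: pose=(-3,-2,N); sL=200/373, sR=200/193; mL=100/193, mR=55300/71989; mL+mR=92600/71989 → advance +1; mR−mL=18000/71989 → turn +1·90°
n=6: pose=(-3,-1,W); sL=25/34, sR=50/89; mL=25/89, mR=1175/6052; mL+mR=2875/6052 → advance +1; mR−mL=-525/6052 → turn -1·90°

0 100/109 20/17 10/17 1330/1853 -2 -4 E
1 200/281 8/5 4/5 1748/1405 -1 -4 N
2 1 10/13 5/13 7/26 -1 -3 W
3 8/13 200/157 100/157 1972/2041 -2 -3 N
4 100/117 100/153 50/153 50/221 -2 -2 W
5 200/373 200/193 100/193 55300/71989 -3 -2 N
6 25/34 50/89 25/89 1175/6052 -3 -1 W
final -4 -1 N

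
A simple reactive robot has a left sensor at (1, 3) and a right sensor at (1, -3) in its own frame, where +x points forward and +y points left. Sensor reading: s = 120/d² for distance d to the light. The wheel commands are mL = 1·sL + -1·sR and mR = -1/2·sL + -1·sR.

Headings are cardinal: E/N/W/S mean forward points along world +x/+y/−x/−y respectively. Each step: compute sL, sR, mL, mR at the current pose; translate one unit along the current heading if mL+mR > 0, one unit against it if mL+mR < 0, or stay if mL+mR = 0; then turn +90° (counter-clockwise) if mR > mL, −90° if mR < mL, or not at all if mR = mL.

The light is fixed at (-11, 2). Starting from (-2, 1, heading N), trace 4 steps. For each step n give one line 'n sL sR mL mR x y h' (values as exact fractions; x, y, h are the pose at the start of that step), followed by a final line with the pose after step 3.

0 10/3 5/6 5/2 -5/2 -2 1 N
1 15/13 30/29 45/377 -1215/754 -2 1 E
2 24/25 120/29 -2304/725 -3348/725 -3 1 S
3 60/29 60/29 0 -90/29 -3 2 W
final -2 2 N

n=0: pose=(-2,1,N); sL=10/3, sR=5/6; mL=5/2, mR=-5/2; mL+mR=0 → advance +0; mR−mL=-5 → turn -1·90°
n=1: pose=(-2,1,E); sL=15/13, sR=30/29; mL=45/377, mR=-1215/754; mL+mR=-1125/754 → advance -1; mR−mL=-45/26 → turn -1·90°
n=2: pose=(-3,1,S); sL=24/25, sR=120/29; mL=-2304/725, mR=-3348/725; mL+mR=-5652/725 → advance -1; mR−mL=-36/25 → turn -1·90°
n=3: pose=(-3,2,W); sL=60/29, sR=60/29; mL=0, mR=-90/29; mL+mR=-90/29 → advance -1; mR−mL=-90/29 → turn -1·90°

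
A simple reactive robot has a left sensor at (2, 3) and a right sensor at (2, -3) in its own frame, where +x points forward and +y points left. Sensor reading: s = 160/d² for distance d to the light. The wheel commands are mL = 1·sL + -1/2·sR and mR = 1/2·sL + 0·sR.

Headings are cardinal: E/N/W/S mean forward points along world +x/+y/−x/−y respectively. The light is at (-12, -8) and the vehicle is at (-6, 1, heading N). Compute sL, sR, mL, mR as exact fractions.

left sensor world pos  = (-9, 3); dL² = 130
right sensor world pos = (-3, 3); dR² = 202
sL = 160/130 = 16/13
sR = 160/202 = 80/101
mL = 1·sL + -1/2·sR = 1096/1313
mR = 1/2·sL + 0·sR = 8/13

16/13 80/101 1096/1313 8/13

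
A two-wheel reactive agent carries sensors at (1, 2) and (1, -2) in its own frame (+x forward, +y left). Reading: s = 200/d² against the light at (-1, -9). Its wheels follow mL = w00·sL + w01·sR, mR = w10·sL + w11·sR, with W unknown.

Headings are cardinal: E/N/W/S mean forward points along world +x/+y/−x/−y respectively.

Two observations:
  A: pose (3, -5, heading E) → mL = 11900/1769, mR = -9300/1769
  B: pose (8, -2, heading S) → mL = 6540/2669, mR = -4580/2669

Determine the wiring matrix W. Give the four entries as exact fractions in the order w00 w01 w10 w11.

1 1/2 1/2 -1

obs A: pose=(3,-5,E) → sL=200/61, sR=200/29, mL=11900/1769, mR=-9300/1769
obs B: pose=(8,-2,S) → sL=200/157, sR=40/17, mL=6540/2669, mR=-4580/2669
sensor matrix S = [[200/61, 200/29], [200/157, 40/17]]; det S = -5056000/4721461
solve [mL_A; mL_B] = S·[w00; w01] and [mR_A; mR_B] = S·[w10; w11]:
  w00 = 1, w01 = 1/2, w10 = 1/2, w11 = -1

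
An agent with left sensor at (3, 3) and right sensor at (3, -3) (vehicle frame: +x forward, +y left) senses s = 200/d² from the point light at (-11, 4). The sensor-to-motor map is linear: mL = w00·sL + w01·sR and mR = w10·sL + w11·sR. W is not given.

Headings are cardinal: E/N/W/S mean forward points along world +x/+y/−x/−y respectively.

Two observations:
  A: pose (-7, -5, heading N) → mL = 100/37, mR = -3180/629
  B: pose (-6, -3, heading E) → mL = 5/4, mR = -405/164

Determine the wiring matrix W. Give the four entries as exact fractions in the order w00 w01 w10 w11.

1/2 0 -1/2 -1

obs A: pose=(-7,-5,N) → sL=200/37, sR=40/17, mL=100/37, mR=-3180/629
obs B: pose=(-6,-3,E) → sL=5/2, sR=50/41, mL=5/4, mR=-405/164
sensor matrix S = [[200/37, 40/17], [5/2, 50/41]]; det S = 18300/25789
solve [mL_A; mL_B] = S·[w00; w01] and [mR_A; mR_B] = S·[w10; w11]:
  w00 = 1/2, w01 = 0, w10 = -1/2, w11 = -1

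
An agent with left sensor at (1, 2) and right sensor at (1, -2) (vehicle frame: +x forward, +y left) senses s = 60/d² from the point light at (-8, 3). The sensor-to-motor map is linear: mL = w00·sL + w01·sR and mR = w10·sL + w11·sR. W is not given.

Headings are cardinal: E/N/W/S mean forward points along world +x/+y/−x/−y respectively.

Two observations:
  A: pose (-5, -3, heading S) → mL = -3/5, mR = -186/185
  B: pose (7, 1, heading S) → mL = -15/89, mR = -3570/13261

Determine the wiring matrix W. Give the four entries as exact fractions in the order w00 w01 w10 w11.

0 -1/2 -1/2 -1/2

obs A: pose=(-5,-3,S) → sL=30/37, sR=6/5, mL=-3/5, mR=-186/185
obs B: pose=(7,1,S) → sL=30/149, sR=30/89, mL=-15/89, mR=-3570/13261
sensor matrix S = [[30/37, 6/5], [30/149, 30/89]]; det S = 15552/490657
solve [mL_A; mL_B] = S·[w00; w01] and [mR_A; mR_B] = S·[w10; w11]:
  w00 = 0, w01 = -1/2, w10 = -1/2, w11 = -1/2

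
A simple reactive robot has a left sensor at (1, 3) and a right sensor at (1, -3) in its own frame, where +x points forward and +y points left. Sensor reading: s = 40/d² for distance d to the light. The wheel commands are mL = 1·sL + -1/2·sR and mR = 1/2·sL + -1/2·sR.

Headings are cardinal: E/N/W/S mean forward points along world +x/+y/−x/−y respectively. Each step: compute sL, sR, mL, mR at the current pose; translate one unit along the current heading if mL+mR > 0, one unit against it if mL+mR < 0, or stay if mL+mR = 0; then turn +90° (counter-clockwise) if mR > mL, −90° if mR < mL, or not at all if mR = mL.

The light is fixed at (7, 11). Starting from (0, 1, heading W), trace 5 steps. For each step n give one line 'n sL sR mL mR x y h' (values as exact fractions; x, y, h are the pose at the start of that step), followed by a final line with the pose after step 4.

n=0: pose=(0,1,W); sL=40/233, sR=40/113; mL=-140/26329, mR=-2400/26329; mL+mR=-2540/26329 → advance -1; mR−mL=-20/233 → turn -1·90°
n=1: pose=(1,1,N); sL=20/81, sR=4/9; mL=2/81, mR=-8/81; mL+mR=-2/27 → advance -1; mR−mL=-10/81 → turn -1·90°
n=2: pose=(1,0,E); sL=40/89, sR=40/221; mL=7060/19669, mR=2640/19669; mL+mR=9700/19669 → advance +1; mR−mL=-20/89 → turn -1·90°
n=3: pose=(2,0,S); sL=10/37, sR=5/26; mL=335/1924, mR=75/1924; mL+mR=205/962 → advance +1; mR−mL=-5/37 → turn -1·90°
n=4: pose=(2,-1,W); sL=40/261, sR=40/117; mL=-20/1131, mR=-320/3393; mL+mR=-380/3393 → advance -1; mR−mL=-20/261 → turn -1·90°

0 40/233 40/113 -140/26329 -2400/26329 0 1 W
1 20/81 4/9 2/81 -8/81 1 1 N
2 40/89 40/221 7060/19669 2640/19669 1 0 E
3 10/37 5/26 335/1924 75/1924 2 0 S
4 40/261 40/117 -20/1131 -320/3393 2 -1 W
final 3 -1 N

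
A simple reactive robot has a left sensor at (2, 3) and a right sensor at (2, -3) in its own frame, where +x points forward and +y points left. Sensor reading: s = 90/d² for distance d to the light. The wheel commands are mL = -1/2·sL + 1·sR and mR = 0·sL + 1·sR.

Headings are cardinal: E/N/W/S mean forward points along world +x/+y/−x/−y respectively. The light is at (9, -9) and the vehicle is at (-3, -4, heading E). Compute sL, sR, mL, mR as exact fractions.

45/82 45/52 315/533 45/52

left sensor world pos  = (-1, -1); dL² = 164
right sensor world pos = (-1, -7); dR² = 104
sL = 90/164 = 45/82
sR = 90/104 = 45/52
mL = -1/2·sL + 1·sR = 315/533
mR = 0·sL + 1·sR = 45/52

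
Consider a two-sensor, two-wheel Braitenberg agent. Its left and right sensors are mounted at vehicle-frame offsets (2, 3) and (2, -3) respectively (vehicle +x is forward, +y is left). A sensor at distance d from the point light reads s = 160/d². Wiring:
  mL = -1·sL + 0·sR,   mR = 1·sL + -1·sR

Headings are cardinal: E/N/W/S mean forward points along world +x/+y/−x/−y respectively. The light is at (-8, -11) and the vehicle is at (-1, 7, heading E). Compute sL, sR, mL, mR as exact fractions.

80/261 80/153 -80/261 -320/1479

left sensor world pos  = (1, 10); dL² = 522
right sensor world pos = (1, 4); dR² = 306
sL = 160/522 = 80/261
sR = 160/306 = 80/153
mL = -1·sL + 0·sR = -80/261
mR = 1·sL + -1·sR = -320/1479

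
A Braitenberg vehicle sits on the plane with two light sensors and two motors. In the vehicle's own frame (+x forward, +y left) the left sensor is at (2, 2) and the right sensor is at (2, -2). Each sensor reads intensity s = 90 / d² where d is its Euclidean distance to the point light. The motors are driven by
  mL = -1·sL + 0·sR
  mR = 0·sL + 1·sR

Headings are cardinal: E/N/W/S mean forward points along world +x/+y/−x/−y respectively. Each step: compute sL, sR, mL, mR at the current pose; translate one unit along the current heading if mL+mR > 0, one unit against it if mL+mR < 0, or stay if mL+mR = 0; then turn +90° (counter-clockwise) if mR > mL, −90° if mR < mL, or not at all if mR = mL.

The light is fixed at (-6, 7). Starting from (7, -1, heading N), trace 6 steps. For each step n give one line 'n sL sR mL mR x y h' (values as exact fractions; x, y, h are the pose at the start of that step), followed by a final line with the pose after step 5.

0 90/157 10/29 -90/157 10/29 7 -1 N
1 45/121 9/17 -45/121 9/17 7 -2 W
2 90/317 90/221 -90/317 90/221 6 -2 S
3 9/26 9/34 -9/26 9/34 6 -3 E
4 18/29 90/233 -18/29 90/233 5 -3 N
5 9/25 5/9 -9/25 5/9 5 -4 W
final 4 -4 S

n=0: pose=(7,-1,N); sL=90/157, sR=10/29; mL=-90/157, mR=10/29; mL+mR=-1040/4553 → advance -1; mR−mL=4180/4553 → turn +1·90°
n=1: pose=(7,-2,W); sL=45/121, sR=9/17; mL=-45/121, mR=9/17; mL+mR=324/2057 → advance +1; mR−mL=1854/2057 → turn +1·90°
n=2: pose=(6,-2,S); sL=90/317, sR=90/221; mL=-90/317, mR=90/221; mL+mR=8640/70057 → advance +1; mR−mL=48420/70057 → turn +1·90°
n=3: pose=(6,-3,E); sL=9/26, sR=9/34; mL=-9/26, mR=9/34; mL+mR=-18/221 → advance -1; mR−mL=135/221 → turn +1·90°
n=4: pose=(5,-3,N); sL=18/29, sR=90/233; mL=-18/29, mR=90/233; mL+mR=-1584/6757 → advance -1; mR−mL=6804/6757 → turn +1·90°
n=5: pose=(5,-4,W); sL=9/25, sR=5/9; mL=-9/25, mR=5/9; mL+mR=44/225 → advance +1; mR−mL=206/225 → turn +1·90°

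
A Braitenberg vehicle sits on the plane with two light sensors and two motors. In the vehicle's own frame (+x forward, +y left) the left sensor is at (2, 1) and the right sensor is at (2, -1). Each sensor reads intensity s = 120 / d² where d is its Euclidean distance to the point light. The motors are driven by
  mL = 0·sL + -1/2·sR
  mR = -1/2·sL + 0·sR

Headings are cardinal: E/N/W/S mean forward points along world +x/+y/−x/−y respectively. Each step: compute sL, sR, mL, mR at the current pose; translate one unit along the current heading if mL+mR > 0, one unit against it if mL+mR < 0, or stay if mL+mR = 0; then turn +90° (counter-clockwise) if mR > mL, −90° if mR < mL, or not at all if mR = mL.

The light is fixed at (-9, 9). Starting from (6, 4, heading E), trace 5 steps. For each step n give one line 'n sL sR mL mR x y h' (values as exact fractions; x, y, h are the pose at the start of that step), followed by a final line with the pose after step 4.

0 24/61 24/65 -12/65 -12/61 6 4 E
1 60/137 60/109 -30/109 -30/137 5 4 S
2 24/53 120/281 -60/281 -12/53 5 5 E
3 15/29 2/3 -1/3 -15/58 4 5 S
4 120/229 120/241 -60/241 -60/229 4 6 E
final 3 6 S

n=0: pose=(6,4,E); sL=24/61, sR=24/65; mL=-12/65, mR=-12/61; mL+mR=-1512/3965 → advance -1; mR−mL=-48/3965 → turn -1·90°
n=1: pose=(5,4,S); sL=60/137, sR=60/109; mL=-30/109, mR=-30/137; mL+mR=-7380/14933 → advance -1; mR−mL=840/14933 → turn +1·90°
n=2: pose=(5,5,E); sL=24/53, sR=120/281; mL=-60/281, mR=-12/53; mL+mR=-6552/14893 → advance -1; mR−mL=-192/14893 → turn -1·90°
n=3: pose=(4,5,S); sL=15/29, sR=2/3; mL=-1/3, mR=-15/58; mL+mR=-103/174 → advance -1; mR−mL=13/174 → turn +1·90°
n=4: pose=(4,6,E); sL=120/229, sR=120/241; mL=-60/241, mR=-60/229; mL+mR=-28200/55189 → advance -1; mR−mL=-720/55189 → turn -1·90°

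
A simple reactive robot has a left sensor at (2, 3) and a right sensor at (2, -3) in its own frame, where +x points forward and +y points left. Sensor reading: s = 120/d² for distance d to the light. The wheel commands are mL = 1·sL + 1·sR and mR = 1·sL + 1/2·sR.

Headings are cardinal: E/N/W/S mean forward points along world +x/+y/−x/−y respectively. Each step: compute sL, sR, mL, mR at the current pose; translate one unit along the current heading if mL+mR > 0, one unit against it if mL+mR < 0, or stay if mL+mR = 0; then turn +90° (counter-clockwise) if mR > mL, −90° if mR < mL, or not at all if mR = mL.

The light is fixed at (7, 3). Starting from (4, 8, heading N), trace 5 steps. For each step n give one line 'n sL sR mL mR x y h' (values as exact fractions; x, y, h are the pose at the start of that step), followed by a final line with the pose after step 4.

0 24/17 120/49 3216/833 2196/833 4 8 N
1 60/41 12 552/41 306/41 4 9 E
2 120/17 120/41 6960/697 5940/697 5 9 S
3 6 3/2 15/2 27/4 5 8 W
4 24/17 120/49 3216/833 2196/833 4 8 N
final 4 9 E

n=0: pose=(4,8,N); sL=24/17, sR=120/49; mL=3216/833, mR=2196/833; mL+mR=5412/833 → advance +1; mR−mL=-60/49 → turn -1·90°
n=1: pose=(4,9,E); sL=60/41, sR=12; mL=552/41, mR=306/41; mL+mR=858/41 → advance +1; mR−mL=-6 → turn -1·90°
n=2: pose=(5,9,S); sL=120/17, sR=120/41; mL=6960/697, mR=5940/697; mL+mR=12900/697 → advance +1; mR−mL=-60/41 → turn -1·90°
n=3: pose=(5,8,W); sL=6, sR=3/2; mL=15/2, mR=27/4; mL+mR=57/4 → advance +1; mR−mL=-3/4 → turn -1·90°
n=4: pose=(4,8,N); sL=24/17, sR=120/49; mL=3216/833, mR=2196/833; mL+mR=5412/833 → advance +1; mR−mL=-60/49 → turn -1·90°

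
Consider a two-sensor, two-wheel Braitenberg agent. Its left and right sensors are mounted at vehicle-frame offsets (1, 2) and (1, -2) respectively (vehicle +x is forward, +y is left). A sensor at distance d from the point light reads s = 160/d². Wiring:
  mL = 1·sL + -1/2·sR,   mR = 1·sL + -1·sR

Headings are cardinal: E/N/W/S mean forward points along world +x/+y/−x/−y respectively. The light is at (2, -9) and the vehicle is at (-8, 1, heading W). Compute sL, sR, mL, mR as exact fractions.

32/37 32/53 1104/1961 512/1961

left sensor world pos  = (-9, -1); dL² = 185
right sensor world pos = (-9, 3); dR² = 265
sL = 160/185 = 32/37
sR = 160/265 = 32/53
mL = 1·sL + -1/2·sR = 1104/1961
mR = 1·sL + -1·sR = 512/1961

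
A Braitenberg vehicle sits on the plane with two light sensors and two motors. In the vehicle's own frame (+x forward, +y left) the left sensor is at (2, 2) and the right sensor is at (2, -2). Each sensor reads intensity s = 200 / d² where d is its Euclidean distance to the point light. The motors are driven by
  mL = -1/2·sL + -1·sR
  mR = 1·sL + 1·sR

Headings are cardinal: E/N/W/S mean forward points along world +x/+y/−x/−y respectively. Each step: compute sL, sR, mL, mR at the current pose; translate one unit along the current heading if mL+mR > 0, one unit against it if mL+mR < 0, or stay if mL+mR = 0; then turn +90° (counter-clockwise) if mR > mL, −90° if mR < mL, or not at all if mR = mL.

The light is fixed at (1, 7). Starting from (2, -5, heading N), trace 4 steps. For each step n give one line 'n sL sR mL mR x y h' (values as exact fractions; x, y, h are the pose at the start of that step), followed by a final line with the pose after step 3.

0 200/101 200/109 -31100/11009 42000/11009 2 -5 N
1 20/17 100/41 -2110/697 2520/697 2 -4 W
2 200/173 200/173 -300/173 400/173 1 -4 S
3 25/13 1 -51/26 38/13 1 -5 E
final 2 -5 N

n=0: pose=(2,-5,N); sL=200/101, sR=200/109; mL=-31100/11009, mR=42000/11009; mL+mR=100/101 → advance +1; mR−mL=73100/11009 → turn +1·90°
n=1: pose=(2,-4,W); sL=20/17, sR=100/41; mL=-2110/697, mR=2520/697; mL+mR=10/17 → advance +1; mR−mL=4630/697 → turn +1·90°
n=2: pose=(1,-4,S); sL=200/173, sR=200/173; mL=-300/173, mR=400/173; mL+mR=100/173 → advance +1; mR−mL=700/173 → turn +1·90°
n=3: pose=(1,-5,E); sL=25/13, sR=1; mL=-51/26, mR=38/13; mL+mR=25/26 → advance +1; mR−mL=127/26 → turn +1·90°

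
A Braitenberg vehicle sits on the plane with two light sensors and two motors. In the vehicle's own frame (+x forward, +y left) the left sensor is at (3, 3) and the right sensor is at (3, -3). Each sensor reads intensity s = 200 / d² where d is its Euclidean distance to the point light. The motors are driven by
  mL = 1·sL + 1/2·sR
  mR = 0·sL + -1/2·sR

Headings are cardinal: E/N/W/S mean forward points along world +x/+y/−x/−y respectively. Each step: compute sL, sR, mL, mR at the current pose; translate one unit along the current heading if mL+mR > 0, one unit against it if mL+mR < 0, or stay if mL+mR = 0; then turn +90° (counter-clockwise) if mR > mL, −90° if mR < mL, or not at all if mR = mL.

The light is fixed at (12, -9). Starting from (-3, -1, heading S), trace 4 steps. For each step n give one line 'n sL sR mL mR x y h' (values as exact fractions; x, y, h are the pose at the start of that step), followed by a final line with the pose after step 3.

0 200/169 200/349 86700/58981 -100/349 -3 -1 S
1 10/17 25/53 1485/1802 -25/106 -3 -2 W
2 200/461 200/269 99900/124009 -100/269 -4 -2 N
3 20/29 100/97 3390/2813 -50/97 -4 -1 E
final -3 -1 S

n=0: pose=(-3,-1,S); sL=200/169, sR=200/349; mL=86700/58981, mR=-100/349; mL+mR=200/169 → advance +1; mR−mL=-103600/58981 → turn -1·90°
n=1: pose=(-3,-2,W); sL=10/17, sR=25/53; mL=1485/1802, mR=-25/106; mL+mR=10/17 → advance +1; mR−mL=-955/901 → turn -1·90°
n=2: pose=(-4,-2,N); sL=200/461, sR=200/269; mL=99900/124009, mR=-100/269; mL+mR=200/461 → advance +1; mR−mL=-146000/124009 → turn -1·90°
n=3: pose=(-4,-1,E); sL=20/29, sR=100/97; mL=3390/2813, mR=-50/97; mL+mR=20/29 → advance +1; mR−mL=-4840/2813 → turn -1·90°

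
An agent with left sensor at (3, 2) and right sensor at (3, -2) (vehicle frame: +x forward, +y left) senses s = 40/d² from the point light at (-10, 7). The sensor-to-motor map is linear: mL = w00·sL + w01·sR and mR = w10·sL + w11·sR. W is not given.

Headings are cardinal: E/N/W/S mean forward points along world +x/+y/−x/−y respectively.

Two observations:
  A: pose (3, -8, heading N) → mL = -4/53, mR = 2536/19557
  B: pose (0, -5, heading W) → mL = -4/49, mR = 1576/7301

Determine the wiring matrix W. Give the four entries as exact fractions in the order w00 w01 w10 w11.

-1/2 0 1/2 1/2

obs A: pose=(3,-8,N) → sL=8/53, sR=40/369, mL=-4/53, mR=2536/19557
obs B: pose=(0,-5,W) → sL=8/49, sR=40/149, mL=-4/49, mR=1576/7301
sensor matrix S = [[8/53, 40/369], [8/49, 40/149]]; det S = 3258880/142785657
solve [mL_A; mL_B] = S·[w00; w01] and [mR_A; mR_B] = S·[w10; w11]:
  w00 = -1/2, w01 = 0, w10 = 1/2, w11 = 1/2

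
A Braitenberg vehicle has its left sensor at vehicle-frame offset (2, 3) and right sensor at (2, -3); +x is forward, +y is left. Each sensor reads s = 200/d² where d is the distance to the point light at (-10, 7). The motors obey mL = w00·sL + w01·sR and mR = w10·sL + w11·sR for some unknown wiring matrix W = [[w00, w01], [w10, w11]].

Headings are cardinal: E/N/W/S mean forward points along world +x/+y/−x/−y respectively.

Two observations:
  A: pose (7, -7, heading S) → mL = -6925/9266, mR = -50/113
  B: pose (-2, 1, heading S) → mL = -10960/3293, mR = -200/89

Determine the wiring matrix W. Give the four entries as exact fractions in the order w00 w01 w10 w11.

-1 -1 0 -1

obs A: pose=(7,-7,S) → sL=25/82, sR=50/113, mL=-6925/9266, mR=-50/113
obs B: pose=(-2,1,S) → sL=40/37, sR=200/89, mL=-10960/3293, mR=-200/89
sensor matrix S = [[25/82, 50/113], [40/37, 200/89]]; det S = 3154500/15256469
solve [mL_A; mL_B] = S·[w00; w01] and [mR_A; mR_B] = S·[w10; w11]:
  w00 = -1, w01 = -1, w10 = 0, w11 = -1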